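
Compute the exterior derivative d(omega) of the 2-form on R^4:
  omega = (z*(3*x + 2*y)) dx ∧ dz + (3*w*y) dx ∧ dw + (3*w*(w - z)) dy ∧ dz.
d(omega) = (-2*z) dx ∧ dy ∧ dz + (-3*w) dx ∧ dy ∧ dw + (6*w - 3*z) dy ∧ dz ∧ dw

For a 2-form omega = sum_{i<j} g_{ij} dx_i ∧ dx_j, the exterior derivative is
  d(omega) = sum_{i<j} d(g_{ij}) ∧ dx_i ∧ dx_j = sum_{i<j, k} (∂g_{ij}/∂x_k) dx_k ∧ dx_i ∧ dx_j.
Expand each term, using dx_k ∧ dx_i ∧ dx_j = sgn(permutation) dx_{(a)} ∧ dx_{(b)} ∧ dx_{(c)} with (a < b < c) sorted:
  d(z*(3*x + 2*y)) includes (∂/∂y)(z*(3*x + 2*y)) dy = (2*z) dy, which multiplied by dx ∧ dz gives (-2*z) dx ∧ dy ∧ dz
  d(3*w*y) includes (∂/∂y)(3*w*y) dy = (3*w) dy, which multiplied by dx ∧ dw gives (-3*w) dx ∧ dy ∧ dw
  d(3*w*(w - z)) includes (∂/∂w)(3*w*(w - z)) dw = (6*w - 3*z) dw, which multiplied by dy ∧ dz gives (6*w - 3*z) dy ∧ dz ∧ dw
Collecting like 3-forms: d(omega) = (-2*z) dx ∧ dy ∧ dz + (-3*w) dx ∧ dy ∧ dw + (6*w - 3*z) dy ∧ dz ∧ dw.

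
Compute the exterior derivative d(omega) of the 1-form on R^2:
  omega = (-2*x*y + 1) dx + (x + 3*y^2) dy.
d(omega) = (2*x + 1) dx ∧ dy

For a 1-form omega = sum_i f_i dx_i, the exterior derivative is
  d(omega) = sum_{i < j} (∂f_j/∂x_i - ∂f_i/∂x_j) dx_i ∧ dx_j.
  coefficient of dx ∧ dy: ∂f_2/∂x - ∂f_1/∂y = ∂(x + 3*y^2)/∂x - ∂(-2*x*y + 1)/∂y = 2*x + 1
Assembling: d(omega) = (2*x + 1) dx ∧ dy.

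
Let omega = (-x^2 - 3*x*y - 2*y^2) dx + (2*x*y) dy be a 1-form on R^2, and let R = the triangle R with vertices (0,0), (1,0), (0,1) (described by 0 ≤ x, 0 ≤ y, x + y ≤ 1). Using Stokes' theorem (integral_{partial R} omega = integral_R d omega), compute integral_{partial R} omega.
integral_(partial R) omega = 3/2

Stokes: integral_partial_R omega = integral_R d omega with d omega = (∂Q/∂x - ∂P/∂y) dx ∧ dy.
  ∂Q/∂x = 2*y
  ∂P/∂y = -3*x - 4*y
  integrand = ∂Q/∂x - ∂P/∂y = 3*x + 6*y.
Integrating over R: integral_0^1 integral_0^{1-x} (3*x + 6*y) dy dx = 3/2.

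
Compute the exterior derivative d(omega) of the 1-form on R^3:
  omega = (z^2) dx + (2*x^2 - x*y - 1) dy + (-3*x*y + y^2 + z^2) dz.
d(omega) = (4*x - y) dx ∧ dy + (-3*y - 2*z) dx ∧ dz + (-3*x + 2*y) dy ∧ dz

For a 1-form omega = sum_i f_i dx_i, the exterior derivative is
  d(omega) = sum_{i < j} (∂f_j/∂x_i - ∂f_i/∂x_j) dx_i ∧ dx_j.
  coefficient of dx ∧ dy: ∂f_2/∂x - ∂f_1/∂y = ∂(2*x^2 - x*y - 1)/∂x - ∂(z^2)/∂y = 4*x - y
  coefficient of dx ∧ dz: ∂f_3/∂x - ∂f_1/∂z = ∂(-3*x*y + y^2 + z^2)/∂x - ∂(z^2)/∂z = -3*y - 2*z
  coefficient of dy ∧ dz: ∂f_3/∂y - ∂f_2/∂z = ∂(-3*x*y + y^2 + z^2)/∂y - ∂(2*x^2 - x*y - 1)/∂z = -3*x + 2*y
Assembling: d(omega) = (4*x - y) dx ∧ dy + (-3*y - 2*z) dx ∧ dz + (-3*x + 2*y) dy ∧ dz.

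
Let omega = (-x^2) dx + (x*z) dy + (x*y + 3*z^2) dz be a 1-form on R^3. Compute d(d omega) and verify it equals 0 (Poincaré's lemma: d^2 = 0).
d(d omega) = 0

Step 1: d omega = sum_{i<j} (∂f_j/∂x_i - ∂f_i/∂x_j) dx_i ∧ dx_j:
  coeff of dx ∧ dy: z
  coeff of dx ∧ dz: y
  coeff of dy ∧ dz: 0
Step 2: Apply d again to each 2-form coefficient. The only possible 3-form in R^3 is dx ∧ dy ∧ dz, with coefficient
  ∂(coeff of dy∧dz)/∂x - ∂(coeff of dx∧dz)/∂y + ∂(coeff of dx∧dy)/∂z
  = ∂/∂x (0) - ∂/∂y (y) + ∂/∂z (z).
Each of these terms simplifies to sums of mixed partials that cancel in pairs. The result is 0 (by equality of mixed partials for smooth functions — Schwarz / Clairaut).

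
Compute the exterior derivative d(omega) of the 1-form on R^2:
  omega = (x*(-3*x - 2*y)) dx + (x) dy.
d(omega) = (2*x + 1) dx ∧ dy

For a 1-form omega = sum_i f_i dx_i, the exterior derivative is
  d(omega) = sum_{i < j} (∂f_j/∂x_i - ∂f_i/∂x_j) dx_i ∧ dx_j.
  coefficient of dx ∧ dy: ∂f_2/∂x - ∂f_1/∂y = ∂(x)/∂x - ∂(x*(-3*x - 2*y))/∂y = 2*x + 1
Assembling: d(omega) = (2*x + 1) dx ∧ dy.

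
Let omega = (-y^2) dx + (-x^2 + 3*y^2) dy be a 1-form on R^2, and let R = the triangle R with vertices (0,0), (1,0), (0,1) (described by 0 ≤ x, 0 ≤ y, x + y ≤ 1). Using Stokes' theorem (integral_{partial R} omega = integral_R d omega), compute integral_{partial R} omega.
integral_(partial R) omega = 0

Stokes: integral_partial_R omega = integral_R d omega with d omega = (∂Q/∂x - ∂P/∂y) dx ∧ dy.
  ∂Q/∂x = -2*x
  ∂P/∂y = -2*y
  integrand = ∂Q/∂x - ∂P/∂y = -2*x + 2*y.
Integrating over R: integral_0^1 integral_0^{1-x} (-2*x + 2*y) dy dx = 0.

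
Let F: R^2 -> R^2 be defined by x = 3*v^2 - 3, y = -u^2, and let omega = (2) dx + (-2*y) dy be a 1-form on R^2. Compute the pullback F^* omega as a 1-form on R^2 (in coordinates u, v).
F^* omega = (-4*u^3) du + (12*v) dv

Using F^*(f dg) = (f ∘ F) d(g ∘ F), substitute each coordinate x_i by F_i(u, v) in f_i, and replace dx_i by d F_i = (∂F_i/∂u) du + (∂F_i/∂v) dv.
  For the x component: f_1(F) = 2; d F_1 = (0) du + (6*v) dv
  For the y component: f_2(F) = 2*u^2; d F_2 = (-2*u) du + (0) dv
Combining and collecting du, dv coefficients:
  coeff of du: -4*u^3
  coeff of dv: 12*v
F^* omega = (-4*u^3) du + (12*v) dv.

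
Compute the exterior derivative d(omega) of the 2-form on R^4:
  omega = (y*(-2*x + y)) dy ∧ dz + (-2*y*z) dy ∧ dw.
d(omega) = (-2*y) dx ∧ dy ∧ dz + (2*y) dy ∧ dz ∧ dw

For a 2-form omega = sum_{i<j} g_{ij} dx_i ∧ dx_j, the exterior derivative is
  d(omega) = sum_{i<j} d(g_{ij}) ∧ dx_i ∧ dx_j = sum_{i<j, k} (∂g_{ij}/∂x_k) dx_k ∧ dx_i ∧ dx_j.
Expand each term, using dx_k ∧ dx_i ∧ dx_j = sgn(permutation) dx_{(a)} ∧ dx_{(b)} ∧ dx_{(c)} with (a < b < c) sorted:
  d(y*(-2*x + y)) includes (∂/∂x)(y*(-2*x + y)) dx = (-2*y) dx, which multiplied by dy ∧ dz gives (-2*y) dx ∧ dy ∧ dz
  d(-2*y*z) includes (∂/∂z)(-2*y*z) dz = (-2*y) dz, which multiplied by dy ∧ dw gives (2*y) dy ∧ dz ∧ dw
Collecting like 3-forms: d(omega) = (-2*y) dx ∧ dy ∧ dz + (2*y) dy ∧ dz ∧ dw.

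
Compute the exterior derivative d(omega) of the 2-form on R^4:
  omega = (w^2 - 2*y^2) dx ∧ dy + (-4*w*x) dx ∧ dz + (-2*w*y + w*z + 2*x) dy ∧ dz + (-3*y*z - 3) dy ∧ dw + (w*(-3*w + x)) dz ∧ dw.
d(omega) = (2*w) dx ∧ dy ∧ dw + (w - 4*x) dx ∧ dz ∧ dw + (2) dx ∧ dy ∧ dz + (y + z) dy ∧ dz ∧ dw

For a 2-form omega = sum_{i<j} g_{ij} dx_i ∧ dx_j, the exterior derivative is
  d(omega) = sum_{i<j} d(g_{ij}) ∧ dx_i ∧ dx_j = sum_{i<j, k} (∂g_{ij}/∂x_k) dx_k ∧ dx_i ∧ dx_j.
Expand each term, using dx_k ∧ dx_i ∧ dx_j = sgn(permutation) dx_{(a)} ∧ dx_{(b)} ∧ dx_{(c)} with (a < b < c) sorted:
  d(w^2 - 2*y^2) includes (∂/∂w)(w^2 - 2*y^2) dw = (2*w) dw, which multiplied by dx ∧ dy gives (2*w) dx ∧ dy ∧ dw
  d(-4*w*x) includes (∂/∂w)(-4*w*x) dw = (-4*x) dw, which multiplied by dx ∧ dz gives (-4*x) dx ∧ dz ∧ dw
  d(-2*w*y + w*z + 2*x) includes (∂/∂x)(-2*w*y + w*z + 2*x) dx = (2) dx, which multiplied by dy ∧ dz gives (2) dx ∧ dy ∧ dz
  d(-2*w*y + w*z + 2*x) includes (∂/∂w)(-2*w*y + w*z + 2*x) dw = (-2*y + z) dw, which multiplied by dy ∧ dz gives (-2*y + z) dy ∧ dz ∧ dw
  d(-3*y*z - 3) includes (∂/∂z)(-3*y*z - 3) dz = (-3*y) dz, which multiplied by dy ∧ dw gives (3*y) dy ∧ dz ∧ dw
  d(w*(-3*w + x)) includes (∂/∂x)(w*(-3*w + x)) dx = (w) dx, which multiplied by dz ∧ dw gives (w) dx ∧ dz ∧ dw
Collecting like 3-forms: d(omega) = (2*w) dx ∧ dy ∧ dw + (w - 4*x) dx ∧ dz ∧ dw + (2) dx ∧ dy ∧ dz + (y + z) dy ∧ dz ∧ dw.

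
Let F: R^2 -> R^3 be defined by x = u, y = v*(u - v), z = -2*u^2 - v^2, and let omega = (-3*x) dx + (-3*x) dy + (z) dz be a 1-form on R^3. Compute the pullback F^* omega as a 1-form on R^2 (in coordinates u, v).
F^* omega = (u*(8*u^2 + 4*v^2 - 3*v - 3)) du + (4*u^2*v - 3*u^2 + 6*u*v + 2*v^3) dv

Using F^*(f dg) = (f ∘ F) d(g ∘ F), substitute each coordinate x_i by F_i(u, v) in f_i, and replace dx_i by d F_i = (∂F_i/∂u) du + (∂F_i/∂v) dv.
  For the x component: f_1(F) = -3*u; d F_1 = (1) du + (0) dv
  For the y component: f_2(F) = -3*u; d F_2 = (v) du + (u - 2*v) dv
  For the z component: f_3(F) = -2*u^2 - v^2; d F_3 = (-4*u) du + (-2*v) dv
Combining and collecting du, dv coefficients:
  coeff of du: u*(8*u^2 + 4*v^2 - 3*v - 3)
  coeff of dv: 4*u^2*v - 3*u^2 + 6*u*v + 2*v^3
F^* omega = (u*(8*u^2 + 4*v^2 - 3*v - 3)) du + (4*u^2*v - 3*u^2 + 6*u*v + 2*v^3) dv.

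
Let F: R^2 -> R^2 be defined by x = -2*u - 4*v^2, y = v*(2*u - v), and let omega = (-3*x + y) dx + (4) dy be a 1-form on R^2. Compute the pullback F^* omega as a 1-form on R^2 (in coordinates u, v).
F^* omega = (-4*u*v - 12*u - 22*v^2 + 8*v) du + (-16*u*v^2 - 48*u*v + 8*u - 88*v^3 - 8*v) dv

Using F^*(f dg) = (f ∘ F) d(g ∘ F), substitute each coordinate x_i by F_i(u, v) in f_i, and replace dx_i by d F_i = (∂F_i/∂u) du + (∂F_i/∂v) dv.
  For the x component: f_1(F) = 2*u*v + 6*u + 11*v^2; d F_1 = (-2) du + (-8*v) dv
  For the y component: f_2(F) = 4; d F_2 = (2*v) du + (2*u - 2*v) dv
Combining and collecting du, dv coefficients:
  coeff of du: -4*u*v - 12*u - 22*v^2 + 8*v
  coeff of dv: -16*u*v^2 - 48*u*v + 8*u - 88*v^3 - 8*v
F^* omega = (-4*u*v - 12*u - 22*v^2 + 8*v) du + (-16*u*v^2 - 48*u*v + 8*u - 88*v^3 - 8*v) dv.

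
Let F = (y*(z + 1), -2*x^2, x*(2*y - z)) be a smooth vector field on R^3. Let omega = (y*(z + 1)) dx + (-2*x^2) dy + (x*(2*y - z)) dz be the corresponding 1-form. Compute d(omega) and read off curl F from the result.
d(omega) = (2*x) dy ∧ dz + (-y + z) dz ∧ dx + (-4*x - z - 1) dx ∧ dy; curl F = (2*x, -y + z, -4*x - z - 1)

d omega = sum_{i<j} (∂f_j/∂x_i - ∂f_i/∂x_j) dx_i ∧ dx_j. Under the identification (dy ∧ dz, dz ∧ dx, dx ∧ dy) ↔ (e_x, e_y, e_z), the coefficients are exactly the components of curl F. Compute:
  ∂R/∂y - ∂Q/∂z = (2*x) - (0) = 2*x
  ∂P/∂z - ∂R/∂x = (y) - (2*y - z) = -y + z
  ∂Q/∂x - ∂P/∂y = (-4*x) - (z + 1) = -4*x - z - 1.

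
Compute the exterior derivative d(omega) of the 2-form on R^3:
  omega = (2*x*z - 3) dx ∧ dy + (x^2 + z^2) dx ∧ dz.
d(omega) = (2*x) dx ∧ dy ∧ dz

For a 2-form omega = sum_{i<j} g_{ij} dx_i ∧ dx_j, the exterior derivative is
  d(omega) = sum_{i<j} d(g_{ij}) ∧ dx_i ∧ dx_j = sum_{i<j, k} (∂g_{ij}/∂x_k) dx_k ∧ dx_i ∧ dx_j.
Expand each term, using dx_k ∧ dx_i ∧ dx_j = sgn(permutation) dx_{(a)} ∧ dx_{(b)} ∧ dx_{(c)} with (a < b < c) sorted:
  d(2*x*z - 3) includes (∂/∂z)(2*x*z - 3) dz = (2*x) dz, which multiplied by dx ∧ dy gives (2*x) dx ∧ dy ∧ dz
Collecting like 3-forms: d(omega) = (2*x) dx ∧ dy ∧ dz.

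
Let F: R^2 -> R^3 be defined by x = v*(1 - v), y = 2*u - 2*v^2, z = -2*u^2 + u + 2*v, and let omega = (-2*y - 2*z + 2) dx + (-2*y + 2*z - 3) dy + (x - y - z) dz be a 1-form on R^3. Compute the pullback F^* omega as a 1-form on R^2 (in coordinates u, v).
F^* omega = (-8*u^3 + 6*u^2 - 4*u*v^2 + 4*u*v - 7*u + 9*v^2 + 7*v - 6) du + (8*u^2*v + 8*u^2 + 20*u*v - 12*u - 24*v^3 - 2*v^2 + 2*v + 2) dv

Using F^*(f dg) = (f ∘ F) d(g ∘ F), substitute each coordinate x_i by F_i(u, v) in f_i, and replace dx_i by d F_i = (∂F_i/∂u) du + (∂F_i/∂v) dv.
  For the x component: f_1(F) = 4*u^2 - 6*u + 4*v^2 - 4*v + 2; d F_1 = (0) du + (1 - 2*v) dv
  For the y component: f_2(F) = -4*u^2 - 2*u + 4*v^2 + 4*v - 3; d F_2 = (2) du + (-4*v) dv
  For the z component: f_3(F) = 2*u^2 - 3*u + v^2 - v; d F_3 = (1 - 4*u) du + (2) dv
Combining and collecting du, dv coefficients:
  coeff of du: -8*u^3 + 6*u^2 - 4*u*v^2 + 4*u*v - 7*u + 9*v^2 + 7*v - 6
  coeff of dv: 8*u^2*v + 8*u^2 + 20*u*v - 12*u - 24*v^3 - 2*v^2 + 2*v + 2
F^* omega = (-8*u^3 + 6*u^2 - 4*u*v^2 + 4*u*v - 7*u + 9*v^2 + 7*v - 6) du + (8*u^2*v + 8*u^2 + 20*u*v - 12*u - 24*v^3 - 2*v^2 + 2*v + 2) dv.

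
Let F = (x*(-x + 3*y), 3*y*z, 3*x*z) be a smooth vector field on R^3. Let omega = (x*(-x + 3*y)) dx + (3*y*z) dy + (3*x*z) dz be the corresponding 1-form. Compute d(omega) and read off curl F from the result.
d(omega) = (-3*y) dy ∧ dz + (-3*z) dz ∧ dx + (-3*x) dx ∧ dy; curl F = (-3*y, -3*z, -3*x)

d omega = sum_{i<j} (∂f_j/∂x_i - ∂f_i/∂x_j) dx_i ∧ dx_j. Under the identification (dy ∧ dz, dz ∧ dx, dx ∧ dy) ↔ (e_x, e_y, e_z), the coefficients are exactly the components of curl F. Compute:
  ∂R/∂y - ∂Q/∂z = (0) - (3*y) = -3*y
  ∂P/∂z - ∂R/∂x = (0) - (3*z) = -3*z
  ∂Q/∂x - ∂P/∂y = (0) - (3*x) = -3*x.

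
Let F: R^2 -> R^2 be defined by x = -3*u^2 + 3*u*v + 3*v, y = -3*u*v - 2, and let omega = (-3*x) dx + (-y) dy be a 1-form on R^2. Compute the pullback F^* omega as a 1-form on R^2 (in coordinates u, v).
F^* omega = (-54*u^3 + 81*u^2*v - 36*u*v^2 + 54*u*v - 27*v^2 - 6*v) du + (27*u^3 - 36*u^2*v + 27*u^2 - 54*u*v - 6*u - 27*v) dv

Using F^*(f dg) = (f ∘ F) d(g ∘ F), substitute each coordinate x_i by F_i(u, v) in f_i, and replace dx_i by d F_i = (∂F_i/∂u) du + (∂F_i/∂v) dv.
  For the x component: f_1(F) = 9*u^2 - 9*u*v - 9*v; d F_1 = (-6*u + 3*v) du + (3*u + 3) dv
  For the y component: f_2(F) = 3*u*v + 2; d F_2 = (-3*v) du + (-3*u) dv
Combining and collecting du, dv coefficients:
  coeff of du: -54*u^3 + 81*u^2*v - 36*u*v^2 + 54*u*v - 27*v^2 - 6*v
  coeff of dv: 27*u^3 - 36*u^2*v + 27*u^2 - 54*u*v - 6*u - 27*v
F^* omega = (-54*u^3 + 81*u^2*v - 36*u*v^2 + 54*u*v - 27*v^2 - 6*v) du + (27*u^3 - 36*u^2*v + 27*u^2 - 54*u*v - 6*u - 27*v) dv.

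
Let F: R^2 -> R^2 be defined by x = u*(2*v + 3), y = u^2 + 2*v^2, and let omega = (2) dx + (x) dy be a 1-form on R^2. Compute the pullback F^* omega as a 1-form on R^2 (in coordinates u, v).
F^* omega = (4*u^2*v + 6*u^2 + 4*v + 6) du + (4*u*(2*v^2 + 3*v + 1)) dv

Using F^*(f dg) = (f ∘ F) d(g ∘ F), substitute each coordinate x_i by F_i(u, v) in f_i, and replace dx_i by d F_i = (∂F_i/∂u) du + (∂F_i/∂v) dv.
  For the x component: f_1(F) = 2; d F_1 = (2*v + 3) du + (2*u) dv
  For the y component: f_2(F) = u*(2*v + 3); d F_2 = (2*u) du + (4*v) dv
Combining and collecting du, dv coefficients:
  coeff of du: 4*u^2*v + 6*u^2 + 4*v + 6
  coeff of dv: 4*u*(2*v^2 + 3*v + 1)
F^* omega = (4*u^2*v + 6*u^2 + 4*v + 6) du + (4*u*(2*v^2 + 3*v + 1)) dv.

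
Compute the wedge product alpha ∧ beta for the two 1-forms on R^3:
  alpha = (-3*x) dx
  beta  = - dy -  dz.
alpha ∧ beta = (3*x) dx ∧ dy + (3*x) dx ∧ dz

Distribute the wedge, using dx_i ∧ dx_j = -dx_j ∧ dx_i and dx_i ∧ dx_i = 0. For each pair (i, j) with i < j, the coefficient of dx_i ∧ dx_j in alpha ∧ beta is (alpha_i * beta_j - alpha_j * beta_i). Collecting: alpha ∧ beta = (3*x) dx ∧ dy + (3*x) dx ∧ dz.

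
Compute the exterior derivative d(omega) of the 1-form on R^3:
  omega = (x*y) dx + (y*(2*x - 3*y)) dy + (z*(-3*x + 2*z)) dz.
d(omega) = (-x + 2*y) dx ∧ dy + (-3*z) dx ∧ dz

For a 1-form omega = sum_i f_i dx_i, the exterior derivative is
  d(omega) = sum_{i < j} (∂f_j/∂x_i - ∂f_i/∂x_j) dx_i ∧ dx_j.
  coefficient of dx ∧ dy: ∂f_2/∂x - ∂f_1/∂y = ∂(y*(2*x - 3*y))/∂x - ∂(x*y)/∂y = -x + 2*y
  coefficient of dx ∧ dz: ∂f_3/∂x - ∂f_1/∂z = ∂(z*(-3*x + 2*z))/∂x - ∂(x*y)/∂z = -3*z
Assembling: d(omega) = (-x + 2*y) dx ∧ dy + (-3*z) dx ∧ dz.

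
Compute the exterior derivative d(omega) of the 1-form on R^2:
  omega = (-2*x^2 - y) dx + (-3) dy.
d(omega) = (1) dx ∧ dy

For a 1-form omega = sum_i f_i dx_i, the exterior derivative is
  d(omega) = sum_{i < j} (∂f_j/∂x_i - ∂f_i/∂x_j) dx_i ∧ dx_j.
  coefficient of dx ∧ dy: ∂f_2/∂x - ∂f_1/∂y = ∂(-3)/∂x - ∂(-2*x^2 - y)/∂y = 1
Assembling: d(omega) = (1) dx ∧ dy.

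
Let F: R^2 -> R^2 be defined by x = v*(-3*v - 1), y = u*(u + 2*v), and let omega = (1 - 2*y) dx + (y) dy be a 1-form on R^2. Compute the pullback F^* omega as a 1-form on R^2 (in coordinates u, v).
F^* omega = (2*u*(u^2 + 3*u*v + 2*v^2)) du + (2*u^3 + 16*u^2*v + 2*u^2 + 24*u*v^2 + 4*u*v - 6*v - 1) dv

Using F^*(f dg) = (f ∘ F) d(g ∘ F), substitute each coordinate x_i by F_i(u, v) in f_i, and replace dx_i by d F_i = (∂F_i/∂u) du + (∂F_i/∂v) dv.
  For the x component: f_1(F) = -2*u^2 - 4*u*v + 1; d F_1 = (0) du + (-6*v - 1) dv
  For the y component: f_2(F) = u*(u + 2*v); d F_2 = (2*u + 2*v) du + (2*u) dv
Combining and collecting du, dv coefficients:
  coeff of du: 2*u*(u^2 + 3*u*v + 2*v^2)
  coeff of dv: 2*u^3 + 16*u^2*v + 2*u^2 + 24*u*v^2 + 4*u*v - 6*v - 1
F^* omega = (2*u*(u^2 + 3*u*v + 2*v^2)) du + (2*u^3 + 16*u^2*v + 2*u^2 + 24*u*v^2 + 4*u*v - 6*v - 1) dv.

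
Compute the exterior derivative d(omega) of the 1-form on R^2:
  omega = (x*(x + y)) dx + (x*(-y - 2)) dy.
d(omega) = (-x - y - 2) dx ∧ dy

For a 1-form omega = sum_i f_i dx_i, the exterior derivative is
  d(omega) = sum_{i < j} (∂f_j/∂x_i - ∂f_i/∂x_j) dx_i ∧ dx_j.
  coefficient of dx ∧ dy: ∂f_2/∂x - ∂f_1/∂y = ∂(x*(-y - 2))/∂x - ∂(x*(x + y))/∂y = -x - y - 2
Assembling: d(omega) = (-x - y - 2) dx ∧ dy.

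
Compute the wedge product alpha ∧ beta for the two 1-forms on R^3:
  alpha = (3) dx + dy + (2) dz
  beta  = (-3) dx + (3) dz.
alpha ∧ beta = (15) dx ∧ dz + (3) dx ∧ dy + (3) dy ∧ dz

Distribute the wedge, using dx_i ∧ dx_j = -dx_j ∧ dx_i and dx_i ∧ dx_i = 0. For each pair (i, j) with i < j, the coefficient of dx_i ∧ dx_j in alpha ∧ beta is (alpha_i * beta_j - alpha_j * beta_i). Collecting: alpha ∧ beta = (15) dx ∧ dz + (3) dx ∧ dy + (3) dy ∧ dz.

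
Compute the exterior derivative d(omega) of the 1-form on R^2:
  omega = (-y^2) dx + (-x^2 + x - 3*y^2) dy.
d(omega) = (-2*x + 2*y + 1) dx ∧ dy

For a 1-form omega = sum_i f_i dx_i, the exterior derivative is
  d(omega) = sum_{i < j} (∂f_j/∂x_i - ∂f_i/∂x_j) dx_i ∧ dx_j.
  coefficient of dx ∧ dy: ∂f_2/∂x - ∂f_1/∂y = ∂(-x^2 + x - 3*y^2)/∂x - ∂(-y^2)/∂y = -2*x + 2*y + 1
Assembling: d(omega) = (-2*x + 2*y + 1) dx ∧ dy.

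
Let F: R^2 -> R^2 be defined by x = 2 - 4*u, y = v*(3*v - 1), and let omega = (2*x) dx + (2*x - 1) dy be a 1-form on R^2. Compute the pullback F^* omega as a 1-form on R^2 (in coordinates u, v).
F^* omega = (32*u - 16) du + (-48*u*v + 8*u + 18*v - 3) dv

Using F^*(f dg) = (f ∘ F) d(g ∘ F), substitute each coordinate x_i by F_i(u, v) in f_i, and replace dx_i by d F_i = (∂F_i/∂u) du + (∂F_i/∂v) dv.
  For the x component: f_1(F) = 4 - 8*u; d F_1 = (-4) du + (0) dv
  For the y component: f_2(F) = 3 - 8*u; d F_2 = (0) du + (6*v - 1) dv
Combining and collecting du, dv coefficients:
  coeff of du: 32*u - 16
  coeff of dv: -48*u*v + 8*u + 18*v - 3
F^* omega = (32*u - 16) du + (-48*u*v + 8*u + 18*v - 3) dv.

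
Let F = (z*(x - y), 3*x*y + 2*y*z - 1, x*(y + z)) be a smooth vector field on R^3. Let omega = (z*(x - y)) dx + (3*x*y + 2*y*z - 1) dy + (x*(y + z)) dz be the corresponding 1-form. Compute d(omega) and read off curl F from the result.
d(omega) = (x - 2*y) dy ∧ dz + (x - 2*y - z) dz ∧ dx + (3*y + z) dx ∧ dy; curl F = (x - 2*y, x - 2*y - z, 3*y + z)

d omega = sum_{i<j} (∂f_j/∂x_i - ∂f_i/∂x_j) dx_i ∧ dx_j. Under the identification (dy ∧ dz, dz ∧ dx, dx ∧ dy) ↔ (e_x, e_y, e_z), the coefficients are exactly the components of curl F. Compute:
  ∂R/∂y - ∂Q/∂z = (x) - (2*y) = x - 2*y
  ∂P/∂z - ∂R/∂x = (x - y) - (y + z) = x - 2*y - z
  ∂Q/∂x - ∂P/∂y = (3*y) - (-z) = 3*y + z.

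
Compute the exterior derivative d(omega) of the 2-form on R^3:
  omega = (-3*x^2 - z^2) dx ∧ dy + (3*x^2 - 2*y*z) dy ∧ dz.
d(omega) = (6*x - 2*z) dx ∧ dy ∧ dz

For a 2-form omega = sum_{i<j} g_{ij} dx_i ∧ dx_j, the exterior derivative is
  d(omega) = sum_{i<j} d(g_{ij}) ∧ dx_i ∧ dx_j = sum_{i<j, k} (∂g_{ij}/∂x_k) dx_k ∧ dx_i ∧ dx_j.
Expand each term, using dx_k ∧ dx_i ∧ dx_j = sgn(permutation) dx_{(a)} ∧ dx_{(b)} ∧ dx_{(c)} with (a < b < c) sorted:
  d(-3*x^2 - z^2) includes (∂/∂z)(-3*x^2 - z^2) dz = (-2*z) dz, which multiplied by dx ∧ dy gives (-2*z) dx ∧ dy ∧ dz
  d(3*x^2 - 2*y*z) includes (∂/∂x)(3*x^2 - 2*y*z) dx = (6*x) dx, which multiplied by dy ∧ dz gives (6*x) dx ∧ dy ∧ dz
Collecting like 3-forms: d(omega) = (6*x - 2*z) dx ∧ dy ∧ dz.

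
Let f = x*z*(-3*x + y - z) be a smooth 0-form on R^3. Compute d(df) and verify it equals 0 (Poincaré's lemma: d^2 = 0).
d(df) = 0

Step 1: df = sum_i (∂f/∂x_i) dx_i = (z*(-6*x + y - z)) dx + (x*z) dy + (x*(-3*x + y - 2*z)) dz.
Step 2: Apply d again. Using the 1-form formula, the coefficient of dx ∧ dy in d(df) is ∂^2 f/∂x ∂y - ∂^2 f/∂y ∂x = (z) - (z) = 0 (equality of mixed partials for smooth f).
Similarly for dx ∧ dz and dy ∧ dz — all coefficients vanish. So d(df) = 0.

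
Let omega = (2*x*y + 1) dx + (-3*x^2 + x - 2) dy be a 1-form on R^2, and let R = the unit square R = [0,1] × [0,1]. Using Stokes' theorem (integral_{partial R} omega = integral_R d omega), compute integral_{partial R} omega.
integral_(partial R) omega = -3

Stokes: integral_partial_R omega = integral_R d omega with d omega = (∂Q/∂x - ∂P/∂y) dx ∧ dy.
  ∂Q/∂x = 1 - 6*x
  ∂P/∂y = 2*x
  integrand = ∂Q/∂x - ∂P/∂y = 1 - 8*x.
Integrating over R: integral_0^1 integral_0^1 (1 - 8*x) dx dy = -3.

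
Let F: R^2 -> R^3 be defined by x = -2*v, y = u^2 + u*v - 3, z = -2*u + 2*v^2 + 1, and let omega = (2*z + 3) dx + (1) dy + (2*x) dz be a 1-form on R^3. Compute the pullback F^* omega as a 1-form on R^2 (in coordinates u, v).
F^* omega = (2*u + 9*v) du + (9*u - 24*v^2 - 10) dv

Using F^*(f dg) = (f ∘ F) d(g ∘ F), substitute each coordinate x_i by F_i(u, v) in f_i, and replace dx_i by d F_i = (∂F_i/∂u) du + (∂F_i/∂v) dv.
  For the x component: f_1(F) = -4*u + 4*v^2 + 5; d F_1 = (0) du + (-2) dv
  For the y component: f_2(F) = 1; d F_2 = (2*u + v) du + (u) dv
  For the z component: f_3(F) = -4*v; d F_3 = (-2) du + (4*v) dv
Combining and collecting du, dv coefficients:
  coeff of du: 2*u + 9*v
  coeff of dv: 9*u - 24*v^2 - 10
F^* omega = (2*u + 9*v) du + (9*u - 24*v^2 - 10) dv.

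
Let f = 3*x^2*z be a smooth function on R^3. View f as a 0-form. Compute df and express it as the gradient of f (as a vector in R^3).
df = (6*x*z) dx + (0) dy + (3*x^2) dz; grad f = (6*x*z, 0, 3*x^2)

For a 0-form f, d f = (∂f/∂x) dx + (∂f/∂y) dy + (∂f/∂z) dz. The components of the vector representation are exactly the entries of grad f in Cartesian coordinates:
  ∂f/∂x = 6*x*z
  ∂f/∂y = 0
  ∂f/∂z = 3*x^2.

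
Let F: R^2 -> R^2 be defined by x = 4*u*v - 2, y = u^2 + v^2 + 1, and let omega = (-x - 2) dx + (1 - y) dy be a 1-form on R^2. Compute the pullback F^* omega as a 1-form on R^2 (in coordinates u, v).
F^* omega = (2*u*(-u^2 - 9*v^2)) du + (2*v*(-9*u^2 - v^2)) dv

Using F^*(f dg) = (f ∘ F) d(g ∘ F), substitute each coordinate x_i by F_i(u, v) in f_i, and replace dx_i by d F_i = (∂F_i/∂u) du + (∂F_i/∂v) dv.
  For the x component: f_1(F) = -4*u*v; d F_1 = (4*v) du + (4*u) dv
  For the y component: f_2(F) = -u^2 - v^2; d F_2 = (2*u) du + (2*v) dv
Combining and collecting du, dv coefficients:
  coeff of du: 2*u*(-u^2 - 9*v^2)
  coeff of dv: 2*v*(-9*u^2 - v^2)
F^* omega = (2*u*(-u^2 - 9*v^2)) du + (2*v*(-9*u^2 - v^2)) dv.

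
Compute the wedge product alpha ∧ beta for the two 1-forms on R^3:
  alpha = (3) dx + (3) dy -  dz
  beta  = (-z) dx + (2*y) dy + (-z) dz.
alpha ∧ beta = (6*y + 3*z) dx ∧ dy + (-4*z) dx ∧ dz + (2*y - 3*z) dy ∧ dz

Distribute the wedge, using dx_i ∧ dx_j = -dx_j ∧ dx_i and dx_i ∧ dx_i = 0. For each pair (i, j) with i < j, the coefficient of dx_i ∧ dx_j in alpha ∧ beta is (alpha_i * beta_j - alpha_j * beta_i). Collecting: alpha ∧ beta = (6*y + 3*z) dx ∧ dy + (-4*z) dx ∧ dz + (2*y - 3*z) dy ∧ dz.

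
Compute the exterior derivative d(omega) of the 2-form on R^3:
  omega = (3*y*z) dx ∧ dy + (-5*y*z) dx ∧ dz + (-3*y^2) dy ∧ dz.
d(omega) = (3*y + 5*z) dx ∧ dy ∧ dz

For a 2-form omega = sum_{i<j} g_{ij} dx_i ∧ dx_j, the exterior derivative is
  d(omega) = sum_{i<j} d(g_{ij}) ∧ dx_i ∧ dx_j = sum_{i<j, k} (∂g_{ij}/∂x_k) dx_k ∧ dx_i ∧ dx_j.
Expand each term, using dx_k ∧ dx_i ∧ dx_j = sgn(permutation) dx_{(a)} ∧ dx_{(b)} ∧ dx_{(c)} with (a < b < c) sorted:
  d(3*y*z) includes (∂/∂z)(3*y*z) dz = (3*y) dz, which multiplied by dx ∧ dy gives (3*y) dx ∧ dy ∧ dz
  d(-5*y*z) includes (∂/∂y)(-5*y*z) dy = (-5*z) dy, which multiplied by dx ∧ dz gives (5*z) dx ∧ dy ∧ dz
Collecting like 3-forms: d(omega) = (3*y + 5*z) dx ∧ dy ∧ dz.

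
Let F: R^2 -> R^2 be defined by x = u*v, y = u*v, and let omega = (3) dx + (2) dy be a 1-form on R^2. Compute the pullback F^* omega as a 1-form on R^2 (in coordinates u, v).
F^* omega = (5*v) du + (5*u) dv

Using F^*(f dg) = (f ∘ F) d(g ∘ F), substitute each coordinate x_i by F_i(u, v) in f_i, and replace dx_i by d F_i = (∂F_i/∂u) du + (∂F_i/∂v) dv.
  For the x component: f_1(F) = 3; d F_1 = (v) du + (u) dv
  For the y component: f_2(F) = 2; d F_2 = (v) du + (u) dv
Combining and collecting du, dv coefficients:
  coeff of du: 5*v
  coeff of dv: 5*u
F^* omega = (5*v) du + (5*u) dv.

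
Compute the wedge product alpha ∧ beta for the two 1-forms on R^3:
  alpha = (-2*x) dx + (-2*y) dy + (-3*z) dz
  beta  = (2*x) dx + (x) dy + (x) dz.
alpha ∧ beta = (2*x*(-x + 2*y)) dx ∧ dy + (2*x*(-x + 3*z)) dx ∧ dz + (x*(-2*y + 3*z)) dy ∧ dz

Distribute the wedge, using dx_i ∧ dx_j = -dx_j ∧ dx_i and dx_i ∧ dx_i = 0. For each pair (i, j) with i < j, the coefficient of dx_i ∧ dx_j in alpha ∧ beta is (alpha_i * beta_j - alpha_j * beta_i). Collecting: alpha ∧ beta = (2*x*(-x + 2*y)) dx ∧ dy + (2*x*(-x + 3*z)) dx ∧ dz + (x*(-2*y + 3*z)) dy ∧ dz.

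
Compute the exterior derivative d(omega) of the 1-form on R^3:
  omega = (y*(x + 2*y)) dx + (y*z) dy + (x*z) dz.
d(omega) = (-x - 4*y) dx ∧ dy + (z) dx ∧ dz + (-y) dy ∧ dz

For a 1-form omega = sum_i f_i dx_i, the exterior derivative is
  d(omega) = sum_{i < j} (∂f_j/∂x_i - ∂f_i/∂x_j) dx_i ∧ dx_j.
  coefficient of dx ∧ dy: ∂f_2/∂x - ∂f_1/∂y = ∂(y*z)/∂x - ∂(y*(x + 2*y))/∂y = -x - 4*y
  coefficient of dx ∧ dz: ∂f_3/∂x - ∂f_1/∂z = ∂(x*z)/∂x - ∂(y*(x + 2*y))/∂z = z
  coefficient of dy ∧ dz: ∂f_3/∂y - ∂f_2/∂z = ∂(x*z)/∂y - ∂(y*z)/∂z = -y
Assembling: d(omega) = (-x - 4*y) dx ∧ dy + (z) dx ∧ dz + (-y) dy ∧ dz.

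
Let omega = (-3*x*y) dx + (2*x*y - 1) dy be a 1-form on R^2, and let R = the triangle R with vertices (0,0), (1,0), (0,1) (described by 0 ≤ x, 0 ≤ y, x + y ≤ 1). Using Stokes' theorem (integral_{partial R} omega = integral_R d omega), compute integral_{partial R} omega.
integral_(partial R) omega = 5/6

Stokes: integral_partial_R omega = integral_R d omega with d omega = (∂Q/∂x - ∂P/∂y) dx ∧ dy.
  ∂Q/∂x = 2*y
  ∂P/∂y = -3*x
  integrand = ∂Q/∂x - ∂P/∂y = 3*x + 2*y.
Integrating over R: integral_0^1 integral_0^{1-x} (3*x + 2*y) dy dx = 5/6.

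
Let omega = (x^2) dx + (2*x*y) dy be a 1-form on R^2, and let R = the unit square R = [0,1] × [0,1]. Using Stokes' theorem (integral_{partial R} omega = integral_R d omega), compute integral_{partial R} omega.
integral_(partial R) omega = 1

Stokes: integral_partial_R omega = integral_R d omega with d omega = (∂Q/∂x - ∂P/∂y) dx ∧ dy.
  ∂Q/∂x = 2*y
  ∂P/∂y = 0
  integrand = ∂Q/∂x - ∂P/∂y = 2*y.
Integrating over R: integral_0^1 integral_0^1 (2*y) dx dy = 1.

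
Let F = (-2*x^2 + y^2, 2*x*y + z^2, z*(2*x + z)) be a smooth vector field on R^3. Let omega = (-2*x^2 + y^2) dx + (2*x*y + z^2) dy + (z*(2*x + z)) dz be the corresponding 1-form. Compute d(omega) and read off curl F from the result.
d(omega) = (-2*z) dy ∧ dz + (-2*z) dz ∧ dx + (0) dx ∧ dy; curl F = (-2*z, -2*z, 0)

d omega = sum_{i<j} (∂f_j/∂x_i - ∂f_i/∂x_j) dx_i ∧ dx_j. Under the identification (dy ∧ dz, dz ∧ dx, dx ∧ dy) ↔ (e_x, e_y, e_z), the coefficients are exactly the components of curl F. Compute:
  ∂R/∂y - ∂Q/∂z = (0) - (2*z) = -2*z
  ∂P/∂z - ∂R/∂x = (0) - (2*z) = -2*z
  ∂Q/∂x - ∂P/∂y = (2*y) - (2*y) = 0.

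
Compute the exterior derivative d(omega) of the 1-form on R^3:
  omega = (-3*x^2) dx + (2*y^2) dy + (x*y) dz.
d(omega) = (y) dx ∧ dz + (x) dy ∧ dz

For a 1-form omega = sum_i f_i dx_i, the exterior derivative is
  d(omega) = sum_{i < j} (∂f_j/∂x_i - ∂f_i/∂x_j) dx_i ∧ dx_j.
  coefficient of dx ∧ dz: ∂f_3/∂x - ∂f_1/∂z = ∂(x*y)/∂x - ∂(-3*x^2)/∂z = y
  coefficient of dy ∧ dz: ∂f_3/∂y - ∂f_2/∂z = ∂(x*y)/∂y - ∂(2*y^2)/∂z = x
Assembling: d(omega) = (y) dx ∧ dz + (x) dy ∧ dz.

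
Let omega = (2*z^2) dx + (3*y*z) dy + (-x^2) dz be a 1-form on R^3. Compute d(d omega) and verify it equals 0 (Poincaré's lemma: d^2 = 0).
d(d omega) = 0

Step 1: d omega = sum_{i<j} (∂f_j/∂x_i - ∂f_i/∂x_j) dx_i ∧ dx_j:
  coeff of dx ∧ dy: 0
  coeff of dx ∧ dz: -2*x - 4*z
  coeff of dy ∧ dz: -3*y
Step 2: Apply d again to each 2-form coefficient. The only possible 3-form in R^3 is dx ∧ dy ∧ dz, with coefficient
  ∂(coeff of dy∧dz)/∂x - ∂(coeff of dx∧dz)/∂y + ∂(coeff of dx∧dy)/∂z
  = ∂/∂x (-3*y) - ∂/∂y (-2*x - 4*z) + ∂/∂z (0).
Each of these terms simplifies to sums of mixed partials that cancel in pairs. The result is 0 (by equality of mixed partials for smooth functions — Schwarz / Clairaut).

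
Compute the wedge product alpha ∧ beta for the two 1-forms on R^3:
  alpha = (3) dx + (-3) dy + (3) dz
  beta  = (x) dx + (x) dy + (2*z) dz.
alpha ∧ beta = (6*x) dx ∧ dy + (-3*x + 6*z) dx ∧ dz + (-3*x - 6*z) dy ∧ dz

Distribute the wedge, using dx_i ∧ dx_j = -dx_j ∧ dx_i and dx_i ∧ dx_i = 0. For each pair (i, j) with i < j, the coefficient of dx_i ∧ dx_j in alpha ∧ beta is (alpha_i * beta_j - alpha_j * beta_i). Collecting: alpha ∧ beta = (6*x) dx ∧ dy + (-3*x + 6*z) dx ∧ dz + (-3*x - 6*z) dy ∧ dz.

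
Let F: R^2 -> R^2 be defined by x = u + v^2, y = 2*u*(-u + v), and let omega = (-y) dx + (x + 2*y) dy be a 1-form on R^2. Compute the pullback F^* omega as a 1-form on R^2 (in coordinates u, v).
F^* omega = (16*u^3 - 24*u^2*v - 2*u^2 + 4*u*v^2 + 2*v^3) du + (2*u*(-4*u^2 + 6*u*v + u - v^2)) dv

Using F^*(f dg) = (f ∘ F) d(g ∘ F), substitute each coordinate x_i by F_i(u, v) in f_i, and replace dx_i by d F_i = (∂F_i/∂u) du + (∂F_i/∂v) dv.
  For the x component: f_1(F) = 2*u*(u - v); d F_1 = (1) du + (2*v) dv
  For the y component: f_2(F) = -4*u^2 + 4*u*v + u + v^2; d F_2 = (-4*u + 2*v) du + (2*u) dv
Combining and collecting du, dv coefficients:
  coeff of du: 16*u^3 - 24*u^2*v - 2*u^2 + 4*u*v^2 + 2*v^3
  coeff of dv: 2*u*(-4*u^2 + 6*u*v + u - v^2)
F^* omega = (16*u^3 - 24*u^2*v - 2*u^2 + 4*u*v^2 + 2*v^3) du + (2*u*(-4*u^2 + 6*u*v + u - v^2)) dv.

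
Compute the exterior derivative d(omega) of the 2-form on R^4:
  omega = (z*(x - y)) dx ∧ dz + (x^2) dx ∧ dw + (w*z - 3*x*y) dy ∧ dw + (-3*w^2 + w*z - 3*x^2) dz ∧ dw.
d(omega) = (z) dx ∧ dy ∧ dz + (-3*y) dx ∧ dy ∧ dw + (-w) dy ∧ dz ∧ dw + (-6*x) dx ∧ dz ∧ dw

For a 2-form omega = sum_{i<j} g_{ij} dx_i ∧ dx_j, the exterior derivative is
  d(omega) = sum_{i<j} d(g_{ij}) ∧ dx_i ∧ dx_j = sum_{i<j, k} (∂g_{ij}/∂x_k) dx_k ∧ dx_i ∧ dx_j.
Expand each term, using dx_k ∧ dx_i ∧ dx_j = sgn(permutation) dx_{(a)} ∧ dx_{(b)} ∧ dx_{(c)} with (a < b < c) sorted:
  d(z*(x - y)) includes (∂/∂y)(z*(x - y)) dy = (-z) dy, which multiplied by dx ∧ dz gives (z) dx ∧ dy ∧ dz
  d(w*z - 3*x*y) includes (∂/∂x)(w*z - 3*x*y) dx = (-3*y) dx, which multiplied by dy ∧ dw gives (-3*y) dx ∧ dy ∧ dw
  d(w*z - 3*x*y) includes (∂/∂z)(w*z - 3*x*y) dz = (w) dz, which multiplied by dy ∧ dw gives (-w) dy ∧ dz ∧ dw
  d(-3*w^2 + w*z - 3*x^2) includes (∂/∂x)(-3*w^2 + w*z - 3*x^2) dx = (-6*x) dx, which multiplied by dz ∧ dw gives (-6*x) dx ∧ dz ∧ dw
Collecting like 3-forms: d(omega) = (z) dx ∧ dy ∧ dz + (-3*y) dx ∧ dy ∧ dw + (-w) dy ∧ dz ∧ dw + (-6*x) dx ∧ dz ∧ dw.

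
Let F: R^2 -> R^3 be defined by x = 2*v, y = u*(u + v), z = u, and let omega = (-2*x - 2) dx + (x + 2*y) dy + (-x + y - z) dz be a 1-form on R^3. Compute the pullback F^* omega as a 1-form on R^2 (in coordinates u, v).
F^* omega = (4*u^3 + 6*u^2*v + u^2 + 2*u*v^2 + 5*u*v - u + 2*v^2 - 2*v) du + (2*u^3 + 2*u^2*v + 2*u*v - 8*v - 4) dv

Using F^*(f dg) = (f ∘ F) d(g ∘ F), substitute each coordinate x_i by F_i(u, v) in f_i, and replace dx_i by d F_i = (∂F_i/∂u) du + (∂F_i/∂v) dv.
  For the x component: f_1(F) = -4*v - 2; d F_1 = (0) du + (2) dv
  For the y component: f_2(F) = 2*u^2 + 2*u*v + 2*v; d F_2 = (2*u + v) du + (u) dv
  For the z component: f_3(F) = u^2 + u*v - u - 2*v; d F_3 = (1) du + (0) dv
Combining and collecting du, dv coefficients:
  coeff of du: 4*u^3 + 6*u^2*v + u^2 + 2*u*v^2 + 5*u*v - u + 2*v^2 - 2*v
  coeff of dv: 2*u^3 + 2*u^2*v + 2*u*v - 8*v - 4
F^* omega = (4*u^3 + 6*u^2*v + u^2 + 2*u*v^2 + 5*u*v - u + 2*v^2 - 2*v) du + (2*u^3 + 2*u^2*v + 2*u*v - 8*v - 4) dv.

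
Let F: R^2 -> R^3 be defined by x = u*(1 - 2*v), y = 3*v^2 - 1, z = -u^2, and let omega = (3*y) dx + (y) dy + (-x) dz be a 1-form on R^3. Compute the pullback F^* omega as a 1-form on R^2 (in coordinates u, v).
F^* omega = (-4*u^2*v + 2*u^2 - 18*v^3 + 9*v^2 + 6*v - 3) du + (-18*u*v^2 + 6*u + 18*v^3 - 6*v) dv

Using F^*(f dg) = (f ∘ F) d(g ∘ F), substitute each coordinate x_i by F_i(u, v) in f_i, and replace dx_i by d F_i = (∂F_i/∂u) du + (∂F_i/∂v) dv.
  For the x component: f_1(F) = 9*v^2 - 3; d F_1 = (1 - 2*v) du + (-2*u) dv
  For the y component: f_2(F) = 3*v^2 - 1; d F_2 = (0) du + (6*v) dv
  For the z component: f_3(F) = u*(2*v - 1); d F_3 = (-2*u) du + (0) dv
Combining and collecting du, dv coefficients:
  coeff of du: -4*u^2*v + 2*u^2 - 18*v^3 + 9*v^2 + 6*v - 3
  coeff of dv: -18*u*v^2 + 6*u + 18*v^3 - 6*v
F^* omega = (-4*u^2*v + 2*u^2 - 18*v^3 + 9*v^2 + 6*v - 3) du + (-18*u*v^2 + 6*u + 18*v^3 - 6*v) dv.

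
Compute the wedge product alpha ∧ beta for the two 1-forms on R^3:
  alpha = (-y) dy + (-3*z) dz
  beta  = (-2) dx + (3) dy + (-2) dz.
alpha ∧ beta = (-2*y) dx ∧ dy + (2*y + 9*z) dy ∧ dz + (-6*z) dx ∧ dz

Distribute the wedge, using dx_i ∧ dx_j = -dx_j ∧ dx_i and dx_i ∧ dx_i = 0. For each pair (i, j) with i < j, the coefficient of dx_i ∧ dx_j in alpha ∧ beta is (alpha_i * beta_j - alpha_j * beta_i). Collecting: alpha ∧ beta = (-2*y) dx ∧ dy + (2*y + 9*z) dy ∧ dz + (-6*z) dx ∧ dz.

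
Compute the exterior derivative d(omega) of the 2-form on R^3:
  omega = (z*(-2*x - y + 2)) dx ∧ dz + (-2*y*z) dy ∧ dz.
d(omega) = (z) dx ∧ dy ∧ dz

For a 2-form omega = sum_{i<j} g_{ij} dx_i ∧ dx_j, the exterior derivative is
  d(omega) = sum_{i<j} d(g_{ij}) ∧ dx_i ∧ dx_j = sum_{i<j, k} (∂g_{ij}/∂x_k) dx_k ∧ dx_i ∧ dx_j.
Expand each term, using dx_k ∧ dx_i ∧ dx_j = sgn(permutation) dx_{(a)} ∧ dx_{(b)} ∧ dx_{(c)} with (a < b < c) sorted:
  d(z*(-2*x - y + 2)) includes (∂/∂y)(z*(-2*x - y + 2)) dy = (-z) dy, which multiplied by dx ∧ dz gives (z) dx ∧ dy ∧ dz
Collecting like 3-forms: d(omega) = (z) dx ∧ dy ∧ dz.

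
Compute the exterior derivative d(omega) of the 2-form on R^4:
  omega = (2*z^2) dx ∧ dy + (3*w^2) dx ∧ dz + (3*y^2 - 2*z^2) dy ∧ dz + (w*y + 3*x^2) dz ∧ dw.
d(omega) = (4*z) dx ∧ dy ∧ dz + (6*w + 6*x) dx ∧ dz ∧ dw + (w) dy ∧ dz ∧ dw

For a 2-form omega = sum_{i<j} g_{ij} dx_i ∧ dx_j, the exterior derivative is
  d(omega) = sum_{i<j} d(g_{ij}) ∧ dx_i ∧ dx_j = sum_{i<j, k} (∂g_{ij}/∂x_k) dx_k ∧ dx_i ∧ dx_j.
Expand each term, using dx_k ∧ dx_i ∧ dx_j = sgn(permutation) dx_{(a)} ∧ dx_{(b)} ∧ dx_{(c)} with (a < b < c) sorted:
  d(2*z^2) includes (∂/∂z)(2*z^2) dz = (4*z) dz, which multiplied by dx ∧ dy gives (4*z) dx ∧ dy ∧ dz
  d(3*w^2) includes (∂/∂w)(3*w^2) dw = (6*w) dw, which multiplied by dx ∧ dz gives (6*w) dx ∧ dz ∧ dw
  d(w*y + 3*x^2) includes (∂/∂x)(w*y + 3*x^2) dx = (6*x) dx, which multiplied by dz ∧ dw gives (6*x) dx ∧ dz ∧ dw
  d(w*y + 3*x^2) includes (∂/∂y)(w*y + 3*x^2) dy = (w) dy, which multiplied by dz ∧ dw gives (w) dy ∧ dz ∧ dw
Collecting like 3-forms: d(omega) = (4*z) dx ∧ dy ∧ dz + (6*w + 6*x) dx ∧ dz ∧ dw + (w) dy ∧ dz ∧ dw.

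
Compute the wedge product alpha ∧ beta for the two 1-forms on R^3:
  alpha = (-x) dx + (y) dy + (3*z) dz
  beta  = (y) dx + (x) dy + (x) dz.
alpha ∧ beta = (-x^2 - y^2) dx ∧ dy + (-x^2 - 3*y*z) dx ∧ dz + (x*(y - 3*z)) dy ∧ dz

Distribute the wedge, using dx_i ∧ dx_j = -dx_j ∧ dx_i and dx_i ∧ dx_i = 0. For each pair (i, j) with i < j, the coefficient of dx_i ∧ dx_j in alpha ∧ beta is (alpha_i * beta_j - alpha_j * beta_i). Collecting: alpha ∧ beta = (-x^2 - y^2) dx ∧ dy + (-x^2 - 3*y*z) dx ∧ dz + (x*(y - 3*z)) dy ∧ dz.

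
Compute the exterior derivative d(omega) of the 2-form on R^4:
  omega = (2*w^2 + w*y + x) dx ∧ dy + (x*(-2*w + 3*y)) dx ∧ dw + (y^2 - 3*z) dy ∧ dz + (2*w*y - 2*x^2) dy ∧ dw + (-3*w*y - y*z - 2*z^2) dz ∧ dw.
d(omega) = (4*w - 7*x + y) dx ∧ dy ∧ dw + (-3*w - z) dy ∧ dz ∧ dw

For a 2-form omega = sum_{i<j} g_{ij} dx_i ∧ dx_j, the exterior derivative is
  d(omega) = sum_{i<j} d(g_{ij}) ∧ dx_i ∧ dx_j = sum_{i<j, k} (∂g_{ij}/∂x_k) dx_k ∧ dx_i ∧ dx_j.
Expand each term, using dx_k ∧ dx_i ∧ dx_j = sgn(permutation) dx_{(a)} ∧ dx_{(b)} ∧ dx_{(c)} with (a < b < c) sorted:
  d(2*w^2 + w*y + x) includes (∂/∂w)(2*w^2 + w*y + x) dw = (4*w + y) dw, which multiplied by dx ∧ dy gives (4*w + y) dx ∧ dy ∧ dw
  d(x*(-2*w + 3*y)) includes (∂/∂y)(x*(-2*w + 3*y)) dy = (3*x) dy, which multiplied by dx ∧ dw gives (-3*x) dx ∧ dy ∧ dw
  d(2*w*y - 2*x^2) includes (∂/∂x)(2*w*y - 2*x^2) dx = (-4*x) dx, which multiplied by dy ∧ dw gives (-4*x) dx ∧ dy ∧ dw
  d(-3*w*y - y*z - 2*z^2) includes (∂/∂y)(-3*w*y - y*z - 2*z^2) dy = (-3*w - z) dy, which multiplied by dz ∧ dw gives (-3*w - z) dy ∧ dz ∧ dw
Collecting like 3-forms: d(omega) = (4*w - 7*x + y) dx ∧ dy ∧ dw + (-3*w - z) dy ∧ dz ∧ dw.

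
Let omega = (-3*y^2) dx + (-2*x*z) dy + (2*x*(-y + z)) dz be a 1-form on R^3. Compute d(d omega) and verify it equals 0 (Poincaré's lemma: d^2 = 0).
d(d omega) = 0

Step 1: d omega = sum_{i<j} (∂f_j/∂x_i - ∂f_i/∂x_j) dx_i ∧ dx_j:
  coeff of dx ∧ dy: 6*y - 2*z
  coeff of dx ∧ dz: -2*y + 2*z
  coeff of dy ∧ dz: 0
Step 2: Apply d again to each 2-form coefficient. The only possible 3-form in R^3 is dx ∧ dy ∧ dz, with coefficient
  ∂(coeff of dy∧dz)/∂x - ∂(coeff of dx∧dz)/∂y + ∂(coeff of dx∧dy)/∂z
  = ∂/∂x (0) - ∂/∂y (-2*y + 2*z) + ∂/∂z (6*y - 2*z).
Each of these terms simplifies to sums of mixed partials that cancel in pairs. The result is 0 (by equality of mixed partials for smooth functions — Schwarz / Clairaut).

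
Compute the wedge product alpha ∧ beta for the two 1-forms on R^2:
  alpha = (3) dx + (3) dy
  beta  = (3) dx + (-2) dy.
alpha ∧ beta = (-15) dx ∧ dy

Distribute the wedge, using dx_i ∧ dx_j = -dx_j ∧ dx_i and dx_i ∧ dx_i = 0. For each pair (i, j) with i < j, the coefficient of dx_i ∧ dx_j in alpha ∧ beta is (alpha_i * beta_j - alpha_j * beta_i). Collecting: alpha ∧ beta = (-15) dx ∧ dy.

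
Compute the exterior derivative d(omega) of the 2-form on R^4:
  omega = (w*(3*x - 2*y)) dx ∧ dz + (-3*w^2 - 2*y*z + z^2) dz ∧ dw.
d(omega) = (2*w) dx ∧ dy ∧ dz + (3*x - 2*y) dx ∧ dz ∧ dw + (-2*z) dy ∧ dz ∧ dw

For a 2-form omega = sum_{i<j} g_{ij} dx_i ∧ dx_j, the exterior derivative is
  d(omega) = sum_{i<j} d(g_{ij}) ∧ dx_i ∧ dx_j = sum_{i<j, k} (∂g_{ij}/∂x_k) dx_k ∧ dx_i ∧ dx_j.
Expand each term, using dx_k ∧ dx_i ∧ dx_j = sgn(permutation) dx_{(a)} ∧ dx_{(b)} ∧ dx_{(c)} with (a < b < c) sorted:
  d(w*(3*x - 2*y)) includes (∂/∂y)(w*(3*x - 2*y)) dy = (-2*w) dy, which multiplied by dx ∧ dz gives (2*w) dx ∧ dy ∧ dz
  d(w*(3*x - 2*y)) includes (∂/∂w)(w*(3*x - 2*y)) dw = (3*x - 2*y) dw, which multiplied by dx ∧ dz gives (3*x - 2*y) dx ∧ dz ∧ dw
  d(-3*w^2 - 2*y*z + z^2) includes (∂/∂y)(-3*w^2 - 2*y*z + z^2) dy = (-2*z) dy, which multiplied by dz ∧ dw gives (-2*z) dy ∧ dz ∧ dw
Collecting like 3-forms: d(omega) = (2*w) dx ∧ dy ∧ dz + (3*x - 2*y) dx ∧ dz ∧ dw + (-2*z) dy ∧ dz ∧ dw.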